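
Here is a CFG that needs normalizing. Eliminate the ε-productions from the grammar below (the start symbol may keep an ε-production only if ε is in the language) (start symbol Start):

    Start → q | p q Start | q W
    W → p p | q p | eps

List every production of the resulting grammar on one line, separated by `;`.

Nullable nonterminals: {W}.
ε ∉ L(G), so no ε-production is kept.

Start → q | p q Start | q W; W → p p | q p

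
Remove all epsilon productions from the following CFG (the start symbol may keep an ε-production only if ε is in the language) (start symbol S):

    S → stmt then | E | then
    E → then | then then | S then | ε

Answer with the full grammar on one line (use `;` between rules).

S → stmt then | E | then | ε; E → then | then then | S then

The nullable symbols are {E, S}.
ε ∈ L(G) since S is nullable, so keep S → ε.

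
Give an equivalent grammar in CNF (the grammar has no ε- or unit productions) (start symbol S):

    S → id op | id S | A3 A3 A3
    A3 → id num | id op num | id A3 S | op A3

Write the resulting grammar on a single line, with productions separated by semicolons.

Introduce a nonterminal for each terminal appearing in a rule of length ≥ 2: X1 → id, X2 → op, X3 → num.
Binarize each right-hand side of length ≥ 3 by chaining fresh nonterminals (Y1, Y2, …): affected rules were S → A3 A3 A3; A3 → X1 X2 X3; A3 → X1 A3 S.

S → X1 X2 | X1 S | A3 Y1; A3 → X1 X3 | X1 Y2 | X1 Y3 | X2 A3; X1 → id; X2 → op; X3 → num; Y1 → A3 A3; Y2 → X2 X3; Y3 → A3 S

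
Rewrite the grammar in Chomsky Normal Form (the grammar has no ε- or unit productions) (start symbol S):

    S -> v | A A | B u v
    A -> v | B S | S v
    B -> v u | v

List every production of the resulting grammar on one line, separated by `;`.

S -> v | A A | B Y1; A -> v | B S | S X2; B -> X2 X1 | v; X1 -> u; X2 -> v; Y1 -> X1 X2

Introduce a nonterminal for each terminal appearing in a rule of length ≥ 2: X1 → u, X2 → v.
Binarize each right-hand side of length ≥ 3 by chaining fresh nonterminals (Y1, Y2, …): affected rules were S → B X1 X2.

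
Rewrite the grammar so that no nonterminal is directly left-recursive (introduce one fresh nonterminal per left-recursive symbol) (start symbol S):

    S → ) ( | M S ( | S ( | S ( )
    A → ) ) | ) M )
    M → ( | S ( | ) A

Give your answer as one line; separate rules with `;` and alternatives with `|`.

S is directly left-recursive.
For S: α = {(, ( )}, β = {) (, M S (}. Rewrite as S → β S' and S' → α S' | ε.

S → ) ( S' | M S ( S'; A → ) ) | ) M ); M → ( | S ( | ) A; S' → ( S' | ( ) S' | ε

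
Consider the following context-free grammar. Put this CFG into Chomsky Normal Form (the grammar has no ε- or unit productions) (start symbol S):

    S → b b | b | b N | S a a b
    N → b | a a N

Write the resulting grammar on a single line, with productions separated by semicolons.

S → X1 X1 | b | X1 N | S Y1; N → b | X2 Y3; X1 → b; X2 → a; Y1 → X2 Y2; Y2 → X2 X1; Y3 → X2 N

Introduce a nonterminal for each terminal appearing in a rule of length ≥ 2: X1 → b, X2 → a.
Binarize each right-hand side of length ≥ 3 by chaining fresh nonterminals (Y1, Y2, …): affected rules were S → S X2 X2 X1; N → X2 X2 N.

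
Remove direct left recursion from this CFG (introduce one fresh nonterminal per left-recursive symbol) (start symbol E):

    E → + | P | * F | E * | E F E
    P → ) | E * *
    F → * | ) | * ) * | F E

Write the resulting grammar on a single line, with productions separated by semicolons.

Left recursion appears on E, F.
For E: α = {*, F E}, β = {+, P, * F}. Rewrite as E → β E' and E' → α E' | ε.
For F: α = {E}, β = {*, ), * ) *}. Rewrite as F → β F' and F' → α F' | ε.

E → + E' | P E' | * F E'; P → ) | E * *; F → * F' | ) F' | * ) * F'; E' → * E' | F E E' | ε; F' → E F' | ε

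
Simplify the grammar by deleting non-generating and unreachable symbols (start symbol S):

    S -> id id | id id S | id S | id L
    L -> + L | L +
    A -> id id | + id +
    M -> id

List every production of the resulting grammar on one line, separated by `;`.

Generating nonterminals: {A, M, S}.
Reachable from S after that: {S}.
Removed useless symbols: {A, L, M} and every production mentioning them.

S -> id id | id id S | id S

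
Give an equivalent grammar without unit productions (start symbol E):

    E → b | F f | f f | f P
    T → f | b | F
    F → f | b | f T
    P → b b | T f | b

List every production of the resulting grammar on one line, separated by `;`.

Unit pairs: T ⇒* {F}.
For each unit pair (A, B), copy every non-unit production of B to A, then drop all unit productions.

E → b | F f | f f | f P; T → f | b | f T; F → f | b | f T; P → b b | T f | b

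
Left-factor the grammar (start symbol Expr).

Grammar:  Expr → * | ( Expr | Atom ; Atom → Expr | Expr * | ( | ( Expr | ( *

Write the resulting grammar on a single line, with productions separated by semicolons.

Atom has alternatives sharing prefix '(': factor to Atom → ( Atom1 with Atom1 → ε | Expr | *.
Atom has alternatives sharing prefix 'Expr': factor to Atom → Expr Atom2 with Atom2 → ε | *.

Expr → * | ( Expr | Atom; Atom → ( Atom1 | Expr Atom2; Atom1 → ε | Expr | *; Atom2 → ε | *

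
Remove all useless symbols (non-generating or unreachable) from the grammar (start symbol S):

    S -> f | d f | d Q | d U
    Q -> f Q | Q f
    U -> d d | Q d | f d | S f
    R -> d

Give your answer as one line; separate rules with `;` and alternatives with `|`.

Generating nonterminals: {R, S, U}.
Reachable from S after that: {S, U}.
Removed useless symbols: {Q, R} and every production mentioning them.

S -> f | d f | d U; U -> d d | f d | S f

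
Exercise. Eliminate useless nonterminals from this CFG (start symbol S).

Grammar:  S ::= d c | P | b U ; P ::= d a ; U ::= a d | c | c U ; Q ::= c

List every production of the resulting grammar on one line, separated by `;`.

S ::= d c | P | b U; P ::= d a; U ::= a d | c | c U

Generating nonterminals: {P, Q, S, U}.
Reachable from S after that: {P, S, U}.
Removed useless symbols: {Q} and every production mentioning them.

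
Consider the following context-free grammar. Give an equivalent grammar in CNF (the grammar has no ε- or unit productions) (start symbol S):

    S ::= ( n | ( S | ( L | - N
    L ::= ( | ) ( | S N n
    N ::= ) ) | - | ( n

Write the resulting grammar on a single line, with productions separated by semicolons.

Introduce a nonterminal for each terminal appearing in a rule of length ≥ 2: X1 → (, X2 → n, X3 → -, X4 → ).
Binarize each right-hand side of length ≥ 3 by chaining fresh nonterminals (Y1, Y2, …): affected rules were L → S N X2.

S ::= X1 X2 | X1 S | X1 L | X3 N; L ::= ( | X4 X1 | S Y1; N ::= X4 X4 | - | X1 X2; X1 ::= (; X2 ::= n; X3 ::= -; X4 ::= ); Y1 ::= N X2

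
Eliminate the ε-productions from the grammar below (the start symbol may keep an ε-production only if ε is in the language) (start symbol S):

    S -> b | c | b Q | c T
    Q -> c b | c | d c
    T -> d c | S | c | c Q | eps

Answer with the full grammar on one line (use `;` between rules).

Nullable nonterminals: {T}.
ε ∉ L(G), so no ε-production is kept.

S -> b | c | b Q | c T; Q -> c b | c | d c; T -> d c | S | c | c Q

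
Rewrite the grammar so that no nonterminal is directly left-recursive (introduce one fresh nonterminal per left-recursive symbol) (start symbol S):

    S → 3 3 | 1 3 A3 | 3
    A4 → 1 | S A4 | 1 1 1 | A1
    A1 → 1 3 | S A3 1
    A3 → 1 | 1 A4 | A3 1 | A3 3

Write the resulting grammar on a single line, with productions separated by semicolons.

S → 3 3 | 1 3 A3 | 3; A4 → 1 | S A4 | 1 1 1 | A1; A1 → 1 3 | S A3 1; A3 → 1 A3' | 1 A4 A3'; A3' → 1 A3' | 3 A3' | ε

Directly left-recursive nonterminal: A3.
For A3: α = {1, 3}, β = {1, 1 A4}. Rewrite as A3 → β A3' and A3' → α A3' | ε.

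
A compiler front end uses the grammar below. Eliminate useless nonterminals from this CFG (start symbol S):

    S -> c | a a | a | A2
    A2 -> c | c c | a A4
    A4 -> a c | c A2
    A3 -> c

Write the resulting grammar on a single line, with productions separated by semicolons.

Generating nonterminals: {A2, A3, A4, S}.
Reachable from S after that: {A2, A4, S}.
Removed useless symbols: {A3} and every production mentioning them.

S -> c | a a | a | A2; A2 -> c | c c | a A4; A4 -> a c | c A2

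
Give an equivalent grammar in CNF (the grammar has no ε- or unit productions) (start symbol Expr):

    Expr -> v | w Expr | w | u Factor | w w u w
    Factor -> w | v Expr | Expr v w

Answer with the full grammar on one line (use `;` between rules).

Introduce a nonterminal for each terminal appearing in a rule of length ≥ 2: X1 → w, X2 → u, X3 → v.
Binarize each right-hand side of length ≥ 3 by chaining fresh nonterminals (Y1, Y2, …): affected rules were Expr → X1 X1 X2 X1; Factor → Expr X3 X1.

Expr -> v | X1 Expr | w | X2 Factor | X1 Y1; Factor -> w | X3 Expr | Expr Y3; X1 -> w; X2 -> u; X3 -> v; Y1 -> X1 Y2; Y2 -> X2 X1; Y3 -> X3 X1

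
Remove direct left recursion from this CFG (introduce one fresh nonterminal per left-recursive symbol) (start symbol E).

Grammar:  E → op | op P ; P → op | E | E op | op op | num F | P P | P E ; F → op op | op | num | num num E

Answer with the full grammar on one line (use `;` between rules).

E → op | op P; P → op P' | E P' | E op P' | op op P' | num F P'; F → op op | op | num | num num E; P' → P P' | E P' | ε

P is directly left-recursive.
For P: α = {P, E}, β = {op, E, E op, op op, num F}. Rewrite as P → β P' and P' → α P' | ε.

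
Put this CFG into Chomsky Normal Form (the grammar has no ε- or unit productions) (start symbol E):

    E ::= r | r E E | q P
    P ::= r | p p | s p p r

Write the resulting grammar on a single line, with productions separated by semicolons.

E ::= r | X1 Y1 | X2 P; P ::= r | X3 X3 | X4 Y2; X1 ::= r; X2 ::= q; X3 ::= p; X4 ::= s; Y1 ::= E E; Y2 ::= X3 Y3; Y3 ::= X3 X1

Introduce a nonterminal for each terminal appearing in a rule of length ≥ 2: X1 → r, X2 → q, X3 → p, X4 → s.
Binarize each right-hand side of length ≥ 3 by chaining fresh nonterminals (Y1, Y2, …): affected rules were E → X1 E E; P → X4 X3 X3 X1.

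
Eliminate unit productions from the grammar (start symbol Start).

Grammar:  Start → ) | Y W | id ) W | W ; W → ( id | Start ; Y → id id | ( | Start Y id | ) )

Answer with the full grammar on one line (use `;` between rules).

Unit pairs: Start ⇒* {W}; W ⇒* {Start}.
Replace each nonterminal's rules with the union of the non-unit rules of every nonterminal it unit-derives.

Start → ) | Y W | id ) W | ( id; W → ) | Y W | id ) W | ( id; Y → id id | ( | Start Y id | ) )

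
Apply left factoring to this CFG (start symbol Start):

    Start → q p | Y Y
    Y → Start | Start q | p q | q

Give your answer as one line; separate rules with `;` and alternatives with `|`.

Start → q p | Y Y; Y → p q | q | Start Y1; Y1 → ε | q

Y has alternatives sharing prefix 'Start': factor to Y → Start Y1 with Y1 → ε | q.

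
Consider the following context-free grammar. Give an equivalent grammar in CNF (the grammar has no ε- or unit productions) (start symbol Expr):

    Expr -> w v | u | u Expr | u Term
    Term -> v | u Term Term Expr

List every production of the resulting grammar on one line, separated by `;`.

Expr -> X1 X2 | u | X3 Expr | X3 Term; Term -> v | X3 Y1; X1 -> w; X2 -> v; X3 -> u; Y1 -> Term Y2; Y2 -> Term Expr

Introduce a nonterminal for each terminal appearing in a rule of length ≥ 2: X1 → w, X2 → v, X3 → u.
Binarize each right-hand side of length ≥ 3 by chaining fresh nonterminals (Y1, Y2, …): affected rules were Term → X3 Term Term Expr.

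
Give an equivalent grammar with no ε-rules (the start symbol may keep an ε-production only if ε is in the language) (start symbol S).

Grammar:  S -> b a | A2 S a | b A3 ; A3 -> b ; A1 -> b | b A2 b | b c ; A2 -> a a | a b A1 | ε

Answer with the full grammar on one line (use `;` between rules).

Nullable nonterminals: {A2}.
ε ∉ L(G), so no ε-production is kept.
For each production, add variants omitting each subset of nullable occurrences: S → A2 S a gives A2 S a | S a. A1 → b A2 b gives b A2 b | b b.

S -> b a | A2 S a | S a | b A3; A3 -> b; A1 -> b | b A2 b | b b | b c; A2 -> a a | a b A1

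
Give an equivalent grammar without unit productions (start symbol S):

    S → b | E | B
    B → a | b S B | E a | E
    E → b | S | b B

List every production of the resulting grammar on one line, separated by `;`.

S → a | b S B | E a | b | b B; B → a | b S B | E a | b | b B; E → a | b S B | E a | b | b B

Unit pairs: B ⇒* {E, S}; E ⇒* {B, S}; S ⇒* {B, E}.
For each unit pair (A, B), copy every non-unit production of B to A, then drop all unit productions.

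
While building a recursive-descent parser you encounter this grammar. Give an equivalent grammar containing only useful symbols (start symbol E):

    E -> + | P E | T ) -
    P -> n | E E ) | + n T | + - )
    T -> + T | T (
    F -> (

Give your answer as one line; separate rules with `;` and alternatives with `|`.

E -> + | P E; P -> n | E E ) | + - )

Generating nonterminals: {E, F, P}.
Reachable from E after that: {E, P}.
Removed useless symbols: {F, T} and every production mentioning them.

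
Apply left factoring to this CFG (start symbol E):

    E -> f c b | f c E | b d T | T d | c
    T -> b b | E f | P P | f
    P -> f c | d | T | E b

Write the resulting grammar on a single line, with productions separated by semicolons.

E -> b d T | T d | c | f c E'; T -> b b | E f | P P | f; P -> f c | d | T | E b; E' -> b | E

E has alternatives sharing prefix 'f c': factor to E → f c E' with E' → b | E.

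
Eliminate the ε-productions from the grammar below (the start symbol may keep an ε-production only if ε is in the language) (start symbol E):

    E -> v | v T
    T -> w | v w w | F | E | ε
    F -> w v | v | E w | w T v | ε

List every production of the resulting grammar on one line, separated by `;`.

E -> v | v T; T -> w | v w w | F | E; F -> w v | v | E w | w T v

Nullable nonterminals: {F, T}.
ε ∉ L(G), so no ε-production is kept.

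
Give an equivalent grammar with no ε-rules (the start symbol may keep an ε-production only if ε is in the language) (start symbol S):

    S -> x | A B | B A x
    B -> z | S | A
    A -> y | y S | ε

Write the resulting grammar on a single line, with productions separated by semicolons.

S -> x | A B | A | B | B A x | B x | A x | ε; B -> z | S | A; A -> y | y S

Nullable set = {A, B, S}.
ε ∈ L(G) since S is nullable, so keep S → ε.
Expand every rule over subsets of its nullable positions: S → A B gives A B | A | B. S → B A x gives B A x | B x | A x.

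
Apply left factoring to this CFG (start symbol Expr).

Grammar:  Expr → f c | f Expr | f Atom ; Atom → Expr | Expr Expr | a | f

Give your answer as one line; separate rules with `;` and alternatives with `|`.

Expr → f Expr1; Atom → a | f | Expr Atom1; Expr1 → c | Expr | Atom; Atom1 → ε | Expr

Expr has alternatives sharing prefix 'f': factor to Expr → f Expr1 with Expr1 → c | Expr | Atom.
Atom has alternatives sharing prefix 'Expr': factor to Atom → Expr Atom1 with Atom1 → ε | Expr.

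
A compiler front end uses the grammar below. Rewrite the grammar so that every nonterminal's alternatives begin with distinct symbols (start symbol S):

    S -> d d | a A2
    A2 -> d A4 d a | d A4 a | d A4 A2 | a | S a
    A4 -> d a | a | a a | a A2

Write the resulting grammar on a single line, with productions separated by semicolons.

A2 has alternatives sharing prefix 'd A4': factor to A2 → d A4 A2' with A2' → d a | a | A2.
A4 has alternatives sharing prefix 'a': factor to A4 → a A4' with A4' → ε | a | A2.

S -> d d | a A2; A2 -> a | S a | d A4 A2'; A4 -> d a | a A4'; A2' -> d a | a | A2; A4' -> ε | a | A2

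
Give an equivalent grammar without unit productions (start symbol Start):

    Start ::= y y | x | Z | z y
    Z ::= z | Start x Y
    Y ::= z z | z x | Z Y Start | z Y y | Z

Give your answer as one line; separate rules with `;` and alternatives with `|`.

Unit pairs: Start ⇒* {Z}; Y ⇒* {Z}.
For each unit pair (A, B), copy every non-unit production of B to A, then drop all unit productions.

Start ::= z | Start x Y | y y | x | z y; Z ::= z | Start x Y; Y ::= z | Start x Y | z z | z x | Z Y Start | z Y y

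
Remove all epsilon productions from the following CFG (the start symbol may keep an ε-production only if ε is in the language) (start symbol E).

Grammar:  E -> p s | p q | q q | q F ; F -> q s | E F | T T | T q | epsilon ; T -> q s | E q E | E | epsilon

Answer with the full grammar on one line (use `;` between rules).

Nullable nonterminals: {F, T}.
ε ∉ L(G), so no ε-production is kept.
Expand every rule over subsets of its nullable positions: E → q F gives q F | q. F → E F gives E F | E. F → T T gives T T | T. F → T q gives T q | q.

E -> p s | p q | q q | q F | q; F -> q s | E F | E | T T | T | T q | q; T -> q s | E q E | E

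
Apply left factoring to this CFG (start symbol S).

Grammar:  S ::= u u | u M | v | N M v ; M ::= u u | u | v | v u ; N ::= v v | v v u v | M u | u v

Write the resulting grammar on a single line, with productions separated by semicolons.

S has alternatives sharing prefix 'u': factor to S → u S' with S' → u | M.
M has alternatives sharing prefix 'u': factor to M → u M' with M' → u | ε.
M has alternatives sharing prefix 'v': factor to M → v M'' with M'' → ε | u.
N has alternatives sharing prefix 'v v': factor to N → v v N' with N' → ε | u v.

S ::= v | N M v | u S'; M ::= u M' | v M''; N ::= M u | u v | v v N'; S' ::= u | M; M' ::= u | ε; M'' ::= ε | u; N' ::= ε | u v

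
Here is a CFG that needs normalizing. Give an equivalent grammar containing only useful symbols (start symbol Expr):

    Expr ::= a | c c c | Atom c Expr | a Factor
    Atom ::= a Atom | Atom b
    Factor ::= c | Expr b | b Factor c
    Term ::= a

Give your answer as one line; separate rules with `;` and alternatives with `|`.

Expr ::= a | c c c | a Factor; Factor ::= c | Expr b | b Factor c

Generating nonterminals: {Expr, Factor, Term}.
Reachable from Expr after that: {Expr, Factor}.
Removed useless symbols: {Atom, Term} and every production mentioning them.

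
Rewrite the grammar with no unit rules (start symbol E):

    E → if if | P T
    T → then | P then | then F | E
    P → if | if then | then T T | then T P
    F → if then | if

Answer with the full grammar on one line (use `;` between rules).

Unit pairs: T ⇒* {E}.
Replace each nonterminal's rules with the union of the non-unit rules of every nonterminal it unit-derives.

E → if if | P T; T → if if | P T | then | P then | then F; P → if | if then | then T T | then T P; F → if then | if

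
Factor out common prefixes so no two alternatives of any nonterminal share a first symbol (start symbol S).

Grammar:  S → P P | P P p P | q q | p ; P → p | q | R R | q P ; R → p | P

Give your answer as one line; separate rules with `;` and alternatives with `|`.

S has alternatives sharing prefix 'P P': factor to S → P P S' with S' → ε | p P.
P has alternatives sharing prefix 'q': factor to P → q P' with P' → ε | P.

S → q q | p | P P S'; P → p | R R | q P'; R → p | P; S' → ε | p P; P' → ε | P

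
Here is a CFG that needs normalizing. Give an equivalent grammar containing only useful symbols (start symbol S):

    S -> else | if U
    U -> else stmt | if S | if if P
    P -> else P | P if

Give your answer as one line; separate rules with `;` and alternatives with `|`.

Generating nonterminals: {S, U}.
Reachable from S after that: {S, U}.
Removed useless symbols: {P} and every production mentioning them.

S -> else | if U; U -> else stmt | if S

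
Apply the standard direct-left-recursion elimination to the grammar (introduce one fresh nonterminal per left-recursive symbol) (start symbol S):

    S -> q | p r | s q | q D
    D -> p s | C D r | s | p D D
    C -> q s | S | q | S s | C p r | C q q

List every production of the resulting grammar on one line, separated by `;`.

S -> q | p r | s q | q D; D -> p s | C D r | s | p D D; C -> q s C' | S C' | q C' | S s C'; C' -> p r C' | q q C' | ε

C is directly left-recursive.
For C: α = {p r, q q}, β = {q s, S, q, S s}. Rewrite as C → β C' and C' → α C' | ε.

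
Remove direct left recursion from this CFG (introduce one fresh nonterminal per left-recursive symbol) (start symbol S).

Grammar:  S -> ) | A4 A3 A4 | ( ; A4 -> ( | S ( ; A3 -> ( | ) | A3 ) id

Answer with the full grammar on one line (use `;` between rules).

S -> ) | A4 A3 A4 | (; A4 -> ( | S (; A3 -> ( A3' | ) A3'; A3' -> ) id A3' | ε

Directly left-recursive nonterminal: A3.
For A3: α = {) id}, β = {(, )}. Rewrite as A3 → β A3' and A3' → α A3' | ε.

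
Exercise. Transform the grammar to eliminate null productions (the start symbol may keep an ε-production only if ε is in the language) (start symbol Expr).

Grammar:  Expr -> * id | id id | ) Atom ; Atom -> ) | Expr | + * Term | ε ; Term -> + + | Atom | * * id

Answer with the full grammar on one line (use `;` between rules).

The nullable symbols are {Atom, Term}.
ε ∉ L(G), so no ε-production is kept.
For each production, add variants omitting each subset of nullable occurrences: Expr → ) Atom gives ) Atom | ). Atom → + * Term gives + * Term | + *.

Expr -> * id | id id | ) Atom | ); Atom -> ) | Expr | + * Term | + *; Term -> + + | Atom | * * id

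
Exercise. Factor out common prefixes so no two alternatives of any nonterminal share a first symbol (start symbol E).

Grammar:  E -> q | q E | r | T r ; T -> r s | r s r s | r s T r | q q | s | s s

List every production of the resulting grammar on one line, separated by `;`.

E has alternatives sharing prefix 'q': factor to E → q E' with E' → ε | E.
T has alternatives sharing prefix 'r s': factor to T → r s T' with T' → ε | r s | T r.
T has alternatives sharing prefix 's': factor to T → s T'' with T'' → ε | s.

E -> r | T r | q E'; T -> q q | r s T' | s T''; E' -> ε | E; T' -> ε | r s | T r; T'' -> ε | s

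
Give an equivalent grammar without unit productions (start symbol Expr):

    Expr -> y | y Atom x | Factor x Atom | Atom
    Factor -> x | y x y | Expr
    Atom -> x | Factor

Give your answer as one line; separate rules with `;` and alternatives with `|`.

Expr -> x | y x y | y | y Atom x | Factor x Atom; Factor -> x | y x y | y | y Atom x | Factor x Atom; Atom -> x | y x y | y | y Atom x | Factor x Atom

Unit pairs: Atom ⇒* {Expr, Factor}; Expr ⇒* {Atom, Factor}; Factor ⇒* {Atom, Expr}.
For each unit pair (A, B), copy every non-unit production of B to A, then drop all unit productions.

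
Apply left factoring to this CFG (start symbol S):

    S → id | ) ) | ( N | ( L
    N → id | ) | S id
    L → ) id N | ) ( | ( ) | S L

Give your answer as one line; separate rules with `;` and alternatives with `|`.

S → id | ) ) | ( S'; N → id | ) | S id; L → ( ) | S L | ) L'; S' → N | L; L' → id N | (

S has alternatives sharing prefix '(': factor to S → ( S' with S' → N | L.
L has alternatives sharing prefix ')': factor to L → ) L' with L' → id N | (.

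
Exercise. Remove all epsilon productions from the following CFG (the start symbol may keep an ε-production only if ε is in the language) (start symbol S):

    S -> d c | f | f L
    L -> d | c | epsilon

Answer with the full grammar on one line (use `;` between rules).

Nullable nonterminals: {L}.
ε ∉ L(G), so no ε-production is kept.

S -> d c | f | f L; L -> d | c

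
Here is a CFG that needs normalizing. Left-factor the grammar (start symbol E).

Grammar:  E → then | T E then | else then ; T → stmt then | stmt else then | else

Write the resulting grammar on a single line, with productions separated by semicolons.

T has alternatives sharing prefix 'stmt': factor to T → stmt T' with T' → then | else then.

E → then | T E then | else then; T → else | stmt T'; T' → then | else then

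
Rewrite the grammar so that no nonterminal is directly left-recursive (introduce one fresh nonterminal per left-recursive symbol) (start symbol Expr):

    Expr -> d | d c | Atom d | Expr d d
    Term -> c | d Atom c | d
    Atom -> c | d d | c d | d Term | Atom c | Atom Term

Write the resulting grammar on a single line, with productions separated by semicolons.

Expr -> d Expr1 | d c Expr1 | Atom d Expr1; Term -> c | d Atom c | d; Atom -> c Atom1 | d d Atom1 | c d Atom1 | d Term Atom1; Expr1 -> d d Expr1 | ε; Atom1 -> c Atom1 | Term Atom1 | ε

Expr, Atom are directly left-recursive.
For Expr: α = {d d}, β = {d, d c, Atom d}. Rewrite as Expr → β Expr1 and Expr1 → α Expr1 | ε.
For Atom: α = {c, Term}, β = {c, d d, c d, d Term}. Rewrite as Atom → β Atom1 and Atom1 → α Atom1 | ε.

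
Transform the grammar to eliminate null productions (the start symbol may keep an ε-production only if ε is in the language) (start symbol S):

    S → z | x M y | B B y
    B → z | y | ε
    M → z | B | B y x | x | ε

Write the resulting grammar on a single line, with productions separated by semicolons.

The nullable symbols are {B, M}.
ε ∉ L(G), so no ε-production is kept.
For each production, add variants omitting each subset of nullable occurrences: S → x M y gives x M y | x y. S → B B y gives B B y | B y | y. M → B y x gives B y x | y x.

S → z | x M y | x y | B B y | B y | y; B → z | y; M → z | B | B y x | y x | x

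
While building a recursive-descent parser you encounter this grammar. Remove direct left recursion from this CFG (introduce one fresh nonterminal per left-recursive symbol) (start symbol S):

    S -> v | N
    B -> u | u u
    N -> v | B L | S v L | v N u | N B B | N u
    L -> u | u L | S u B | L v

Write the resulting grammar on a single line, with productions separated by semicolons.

S -> v | N; B -> u | u u; N -> v N' | B L N' | S v L N' | v N u N'; L -> u L' | u L L' | S u B L'; N' -> B B N' | u N' | eps; L' -> v L' | eps

Directly left-recursive nonterminals: N, L.
For N: α = {B B, u}, β = {v, B L, S v L, v N u}. Rewrite as N → β N' and N' → α N' | ε.
For L: α = {v}, β = {u, u L, S u B}. Rewrite as L → β L' and L' → α L' | ε.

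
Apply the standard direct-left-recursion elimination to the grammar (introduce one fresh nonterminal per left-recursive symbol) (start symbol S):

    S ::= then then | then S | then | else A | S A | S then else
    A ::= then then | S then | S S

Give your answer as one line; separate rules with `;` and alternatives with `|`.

Directly left-recursive nonterminal: S.
For S: α = {A, then else}, β = {then then, then S, then, else A}. Rewrite as S → β S' and S' → α S' | ε.

S ::= then then S' | then S S' | then S' | else A S'; A ::= then then | S then | S S; S' ::= A S' | then else S' | ε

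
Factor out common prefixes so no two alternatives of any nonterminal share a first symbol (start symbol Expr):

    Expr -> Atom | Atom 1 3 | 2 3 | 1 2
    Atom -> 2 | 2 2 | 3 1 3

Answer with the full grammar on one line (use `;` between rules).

Expr -> 2 3 | 1 2 | Atom Expr1; Atom -> 3 1 3 | 2 Atom1; Expr1 -> ε | 1 3; Atom1 -> ε | 2

Expr has alternatives sharing prefix 'Atom': factor to Expr → Atom Expr1 with Expr1 → ε | 1 3.
Atom has alternatives sharing prefix '2': factor to Atom → 2 Atom1 with Atom1 → ε | 2.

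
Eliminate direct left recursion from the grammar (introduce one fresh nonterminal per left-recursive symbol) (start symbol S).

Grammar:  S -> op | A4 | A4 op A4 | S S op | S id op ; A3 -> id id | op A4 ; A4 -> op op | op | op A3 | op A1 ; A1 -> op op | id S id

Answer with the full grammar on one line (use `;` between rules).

S -> op S' | A4 S' | A4 op A4 S'; A3 -> id id | op A4; A4 -> op op | op | op A3 | op A1; A1 -> op op | id S id; S' -> S op S' | id op S' | ε

S is directly left-recursive.
For S: α = {S op, id op}, β = {op, A4, A4 op A4}. Rewrite as S → β S' and S' → α S' | ε.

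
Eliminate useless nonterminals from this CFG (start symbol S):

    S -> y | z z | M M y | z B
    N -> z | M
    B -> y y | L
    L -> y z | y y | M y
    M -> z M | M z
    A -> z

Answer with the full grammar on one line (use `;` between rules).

S -> y | z z | z B; B -> y y | L; L -> y z | y y

Generating nonterminals: {A, B, L, N, S}.
Reachable from S after that: {B, L, S}.
Removed useless symbols: {A, M, N} and every production mentioning them.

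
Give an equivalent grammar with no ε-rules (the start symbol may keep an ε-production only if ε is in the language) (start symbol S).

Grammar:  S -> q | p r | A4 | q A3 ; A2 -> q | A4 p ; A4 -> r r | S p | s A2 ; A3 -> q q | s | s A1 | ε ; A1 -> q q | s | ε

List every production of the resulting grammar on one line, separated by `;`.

Nullable set = {A1, A3}.
ε ∉ L(G), so no ε-production is kept.

S -> q | p r | A4 | q A3; A2 -> q | A4 p; A4 -> r r | S p | s A2; A3 -> q q | s | s A1; A1 -> q q | s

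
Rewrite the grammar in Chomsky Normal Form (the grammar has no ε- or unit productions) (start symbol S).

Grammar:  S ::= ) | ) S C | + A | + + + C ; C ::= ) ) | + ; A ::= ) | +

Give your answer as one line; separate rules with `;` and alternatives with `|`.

Introduce a nonterminal for each terminal appearing in a rule of length ≥ 2: X1 → ), X2 → +.
Binarize each right-hand side of length ≥ 3 by chaining fresh nonterminals (Y1, Y2, …): affected rules were S → X1 S C; S → X2 X2 X2 C.

S ::= ) | X1 Y1 | X2 A | X2 Y2; C ::= X1 X1 | +; A ::= ) | +; X1 ::= ); X2 ::= +; Y1 ::= S C; Y2 ::= X2 Y3; Y3 ::= X2 C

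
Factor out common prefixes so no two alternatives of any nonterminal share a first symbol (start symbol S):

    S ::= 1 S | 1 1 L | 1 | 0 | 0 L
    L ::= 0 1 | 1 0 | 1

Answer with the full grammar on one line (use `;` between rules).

S has alternatives sharing prefix '1': factor to S → 1 S' with S' → S | 1 L | ε.
S has alternatives sharing prefix '0': factor to S → 0 S'' with S'' → ε | L.
L has alternatives sharing prefix '1': factor to L → 1 L' with L' → 0 | ε.

S ::= 1 S' | 0 S''; L ::= 0 1 | 1 L'; S' ::= S | 1 L | ε; S'' ::= ε | L; L' ::= 0 | ε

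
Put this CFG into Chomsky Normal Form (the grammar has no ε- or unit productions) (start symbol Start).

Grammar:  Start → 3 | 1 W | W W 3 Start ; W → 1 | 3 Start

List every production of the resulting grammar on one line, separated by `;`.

Introduce a nonterminal for each terminal appearing in a rule of length ≥ 2: X1 → 1, X2 → 3.
Binarize each right-hand side of length ≥ 3 by chaining fresh nonterminals (Y1, Y2, …): affected rules were Start → W W X2 Start.

Start → 3 | X1 W | W Y1; W → 1 | X2 Start; X1 → 1; X2 → 3; Y1 → W Y2; Y2 → X2 Start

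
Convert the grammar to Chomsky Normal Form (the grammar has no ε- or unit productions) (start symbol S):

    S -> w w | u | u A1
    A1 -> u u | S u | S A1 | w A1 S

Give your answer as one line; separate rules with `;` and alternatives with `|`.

Introduce a nonterminal for each terminal appearing in a rule of length ≥ 2: X1 → w, X2 → u.
Binarize each right-hand side of length ≥ 3 by chaining fresh nonterminals (Y1, Y2, …): affected rules were A1 → X1 A1 S.

S -> X1 X1 | u | X2 A1; A1 -> X2 X2 | S X2 | S A1 | X1 Y1; X1 -> w; X2 -> u; Y1 -> A1 S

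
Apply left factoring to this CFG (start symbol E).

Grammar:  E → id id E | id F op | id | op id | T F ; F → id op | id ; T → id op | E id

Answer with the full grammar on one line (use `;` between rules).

E has alternatives sharing prefix 'id': factor to E → id E' with E' → id E | F op | ε.
F has alternatives sharing prefix 'id': factor to F → id F' with F' → op | ε.

E → op id | T F | id E'; F → id F'; T → id op | E id; E' → id E | F op | ε; F' → op | ε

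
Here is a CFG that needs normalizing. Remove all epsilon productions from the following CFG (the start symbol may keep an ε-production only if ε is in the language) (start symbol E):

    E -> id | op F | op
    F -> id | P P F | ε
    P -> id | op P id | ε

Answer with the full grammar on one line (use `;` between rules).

E -> id | op F | op; F -> id | P P F | P P | P F | P; P -> id | op P id | op id

The nullable symbols are {F, P}.
ε ∉ L(G), so no ε-production is kept.
Expand every rule over subsets of its nullable positions: E → op F gives op F | op. F → P P F gives P P F | P P | P F | P. P → op P id gives op P id | op id.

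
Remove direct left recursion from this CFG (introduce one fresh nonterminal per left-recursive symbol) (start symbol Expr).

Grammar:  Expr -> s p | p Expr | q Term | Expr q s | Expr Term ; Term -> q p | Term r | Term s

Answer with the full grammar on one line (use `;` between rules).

Expr -> s p Expr1 | p Expr Expr1 | q Term Expr1; Term -> q p Term1; Expr1 -> q s Expr1 | Term Expr1 | ε; Term1 -> r Term1 | s Term1 | ε

Expr, Term are directly left-recursive.
For Expr: α = {q s, Term}, β = {s p, p Expr, q Term}. Rewrite as Expr → β Expr1 and Expr1 → α Expr1 | ε.
For Term: α = {r, s}, β = {q p}. Rewrite as Term → β Term1 and Term1 → α Term1 | ε.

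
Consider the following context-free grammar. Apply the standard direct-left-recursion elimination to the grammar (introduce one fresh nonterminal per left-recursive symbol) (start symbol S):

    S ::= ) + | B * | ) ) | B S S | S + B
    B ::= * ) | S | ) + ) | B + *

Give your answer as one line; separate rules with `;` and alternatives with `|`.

S, B are directly left-recursive.
For S: α = {+ B}, β = {) +, B *, ) ), B S S}. Rewrite as S → β S' and S' → α S' | ε.
For B: α = {+ *}, β = {* ), S, ) + )}. Rewrite as B → β B' and B' → α B' | ε.

S ::= ) + S' | B * S' | ) ) S' | B S S S'; B ::= * ) B' | S B' | ) + ) B'; S' ::= + B S' | ε; B' ::= + * B' | ε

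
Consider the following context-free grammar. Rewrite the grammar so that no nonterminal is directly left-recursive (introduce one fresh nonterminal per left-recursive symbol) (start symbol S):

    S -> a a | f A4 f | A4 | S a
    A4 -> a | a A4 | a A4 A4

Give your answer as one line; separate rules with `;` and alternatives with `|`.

S is directly left-recursive.
For S: α = {a}, β = {a a, f A4 f, A4}. Rewrite as S → β S' and S' → α S' | ε.

S -> a a S' | f A4 f S' | A4 S'; A4 -> a | a A4 | a A4 A4; S' -> a S' | ε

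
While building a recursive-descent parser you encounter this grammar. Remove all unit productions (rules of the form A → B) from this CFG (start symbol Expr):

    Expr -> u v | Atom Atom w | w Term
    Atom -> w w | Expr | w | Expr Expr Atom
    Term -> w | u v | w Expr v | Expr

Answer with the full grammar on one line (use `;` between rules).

Expr -> u v | Atom Atom w | w Term; Atom -> w w | w | Expr Expr Atom | u v | Atom Atom w | w Term; Term -> w | u v | w Expr v | Atom Atom w | w Term

Unit pairs: Atom ⇒* {Expr}; Term ⇒* {Expr}.
For every A with A ⇒* B via unit rules, add B's non-unit alternatives to A; then delete every rule of the form X → Y.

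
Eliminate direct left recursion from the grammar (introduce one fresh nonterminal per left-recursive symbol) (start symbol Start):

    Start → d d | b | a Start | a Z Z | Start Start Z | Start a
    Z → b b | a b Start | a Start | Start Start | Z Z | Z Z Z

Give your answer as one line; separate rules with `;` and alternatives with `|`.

Start → d d Start1 | b Start1 | a Start Start1 | a Z Z Start1; Z → b b Z1 | a b Start Z1 | a Start Z1 | Start Start Z1; Start1 → Start Z Start1 | a Start1 | ε; Z1 → Z Z1 | Z Z Z1 | ε

Left recursion appears on Start, Z.
For Start: α = {Start Z, a}, β = {d d, b, a Start, a Z Z}. Rewrite as Start → β Start1 and Start1 → α Start1 | ε.
For Z: α = {Z, Z Z}, β = {b b, a b Start, a Start, Start Start}. Rewrite as Z → β Z1 and Z1 → α Z1 | ε.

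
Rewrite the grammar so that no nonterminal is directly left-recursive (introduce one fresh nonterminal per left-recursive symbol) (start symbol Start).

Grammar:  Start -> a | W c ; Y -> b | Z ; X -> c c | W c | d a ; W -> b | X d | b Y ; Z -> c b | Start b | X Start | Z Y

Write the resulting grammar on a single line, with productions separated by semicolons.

Z is directly left-recursive.
For Z: α = {Y}, β = {c b, Start b, X Start}. Rewrite as Z → β Z1 and Z1 → α Z1 | ε.

Start -> a | W c; Y -> b | Z; X -> c c | W c | d a; W -> b | X d | b Y; Z -> c b Z1 | Start b Z1 | X Start Z1; Z1 -> Y Z1 | ε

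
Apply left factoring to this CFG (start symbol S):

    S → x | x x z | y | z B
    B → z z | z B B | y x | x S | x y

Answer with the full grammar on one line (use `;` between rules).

S has alternatives sharing prefix 'x': factor to S → x S' with S' → ε | x z.
B has alternatives sharing prefix 'z': factor to B → z B' with B' → z | B B.
B has alternatives sharing prefix 'x': factor to B → x B'' with B'' → S | y.

S → y | z B | x S'; B → y x | z B' | x B''; S' → ε | x z; B' → z | B B; B'' → S | y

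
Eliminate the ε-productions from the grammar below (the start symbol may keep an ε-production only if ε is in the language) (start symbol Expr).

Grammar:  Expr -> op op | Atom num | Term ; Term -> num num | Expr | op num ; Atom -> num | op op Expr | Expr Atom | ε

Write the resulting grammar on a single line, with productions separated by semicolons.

Nullable set = {Atom}.
ε ∉ L(G), so no ε-production is kept.
Expand every rule over subsets of its nullable positions: Expr → Atom num gives Atom num | num. Atom → Expr Atom gives Expr Atom | Expr.

Expr -> op op | Atom num | num | Term; Term -> num num | Expr | op num; Atom -> num | op op Expr | Expr Atom | Expr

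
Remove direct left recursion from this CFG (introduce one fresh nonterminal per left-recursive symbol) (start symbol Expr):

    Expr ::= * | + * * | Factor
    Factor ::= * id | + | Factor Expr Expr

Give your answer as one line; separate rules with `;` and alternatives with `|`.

Directly left-recursive nonterminal: Factor.
For Factor: α = {Expr Expr}, β = {* id, +}. Rewrite as Factor → β Factor1 and Factor1 → α Factor1 | ε.

Expr ::= * | + * * | Factor; Factor ::= * id Factor1 | + Factor1; Factor1 ::= Expr Expr Factor1 | ε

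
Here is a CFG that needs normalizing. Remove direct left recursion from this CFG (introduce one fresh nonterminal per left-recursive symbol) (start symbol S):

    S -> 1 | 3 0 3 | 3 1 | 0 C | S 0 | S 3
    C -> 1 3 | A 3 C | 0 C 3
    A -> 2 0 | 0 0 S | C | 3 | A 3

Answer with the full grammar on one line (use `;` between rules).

Directly left-recursive nonterminals: S, A.
For S: α = {0, 3}, β = {1, 3 0 3, 3 1, 0 C}. Rewrite as S → β S' and S' → α S' | ε.
For A: α = {3}, β = {2 0, 0 0 S, C, 3}. Rewrite as A → β A' and A' → α A' | ε.

S -> 1 S' | 3 0 3 S' | 3 1 S' | 0 C S'; C -> 1 3 | A 3 C | 0 C 3; A -> 2 0 A' | 0 0 S A' | C A' | 3 A'; S' -> 0 S' | 3 S' | ε; A' -> 3 A' | ε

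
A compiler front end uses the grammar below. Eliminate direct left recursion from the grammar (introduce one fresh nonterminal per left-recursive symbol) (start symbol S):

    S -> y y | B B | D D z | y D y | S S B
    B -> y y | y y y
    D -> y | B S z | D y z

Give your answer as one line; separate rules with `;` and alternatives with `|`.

S -> y y S' | B B S' | D D z S' | y D y S'; B -> y y | y y y; D -> y D' | B S z D'; S' -> S B S' | ε; D' -> y z D' | ε

Left recursion appears on S, D.
For S: α = {S B}, β = {y y, B B, D D z, y D y}. Rewrite as S → β S' and S' → α S' | ε.
For D: α = {y z}, β = {y, B S z}. Rewrite as D → β D' and D' → α D' | ε.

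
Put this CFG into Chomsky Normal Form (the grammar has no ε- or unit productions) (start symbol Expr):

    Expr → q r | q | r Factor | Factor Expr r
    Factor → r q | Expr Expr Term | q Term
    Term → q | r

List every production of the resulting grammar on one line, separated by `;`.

Introduce a nonterminal for each terminal appearing in a rule of length ≥ 2: X1 → q, X2 → r.
Binarize each right-hand side of length ≥ 3 by chaining fresh nonterminals (Y1, Y2, …): affected rules were Expr → Factor Expr X2; Factor → Expr Expr Term.

Expr → X1 X2 | q | X2 Factor | Factor Y1; Factor → X2 X1 | Expr Y2 | X1 Term; Term → q | r; X1 → q; X2 → r; Y1 → Expr X2; Y2 → Expr Term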